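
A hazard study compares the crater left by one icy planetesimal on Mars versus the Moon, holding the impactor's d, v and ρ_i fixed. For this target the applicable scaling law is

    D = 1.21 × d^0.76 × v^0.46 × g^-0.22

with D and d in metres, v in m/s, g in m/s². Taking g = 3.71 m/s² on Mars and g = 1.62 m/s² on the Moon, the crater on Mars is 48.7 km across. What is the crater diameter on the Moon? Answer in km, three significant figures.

D ≈ 58.4 km

All impactor-dependent factors cancel in the ratio, leaving D_Moon/D_Mars = (g_Moon/g_Mars)^-0.22.
(1.62/3.71)^-0.22 = 0.4367^-0.22 = 1.200
D_Moon = 1.200 × 48.7 km = 58.4 km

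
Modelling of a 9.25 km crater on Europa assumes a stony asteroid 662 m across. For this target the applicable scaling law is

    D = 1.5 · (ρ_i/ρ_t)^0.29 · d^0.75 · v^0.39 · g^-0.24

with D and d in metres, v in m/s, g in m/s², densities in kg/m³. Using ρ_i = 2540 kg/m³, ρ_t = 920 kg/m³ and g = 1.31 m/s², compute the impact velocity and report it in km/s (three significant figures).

Rearranging for v: v = [D / (1.5 · (2540/920)^0.29 · 662^0.75 · 1.31^-0.24)]^(1/0.39).
D = 9250 m.
(2540/920)^0.29 = 1.342
662^0.75 = 130.5
1.31^-0.24 = 0.9372
Denominator = 1.5 × 1.342 × 130.5 × 0.9372 = 246.2
D / 246.2 = 9250 / 246.2 = 37.57
v = 37.57^(1/0.39) = 37.57^2.5641 = 10916 m/s

v ≈ 10.9 km/s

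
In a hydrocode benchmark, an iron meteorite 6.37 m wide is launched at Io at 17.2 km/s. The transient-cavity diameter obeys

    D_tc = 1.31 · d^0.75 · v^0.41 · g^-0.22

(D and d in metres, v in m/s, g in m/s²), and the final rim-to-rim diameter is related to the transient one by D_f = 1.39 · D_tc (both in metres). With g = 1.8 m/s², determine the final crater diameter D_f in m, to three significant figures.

v = 17200 m/s.
d^0.75 = 6.37^0.75 = 4.010
v^0.41 = 17200^0.41 = 54.52
g^-0.22 = 1.8^-0.22 = 0.8787
D_tc = 1.31 × 4.010 × 54.52 × 0.8787 = 251.7 m
D_f = 1.39 × 251.7 = 349.9 m

D_f ≈ 350 m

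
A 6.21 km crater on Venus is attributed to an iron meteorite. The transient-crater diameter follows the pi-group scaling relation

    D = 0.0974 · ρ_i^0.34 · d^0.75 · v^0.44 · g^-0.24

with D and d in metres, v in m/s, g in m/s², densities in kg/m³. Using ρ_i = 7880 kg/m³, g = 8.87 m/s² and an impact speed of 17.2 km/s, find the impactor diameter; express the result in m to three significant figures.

d ≈ 287 m

Rearranging for d: d = [D / (0.0974 · 7880^0.34 · 17200^0.44 · 8.87^-0.24)]^(1/0.75).
D = 6210 m.
7880^0.34 = 21.13
17200^0.44 = 73.05
8.87^-0.24 = 0.5922
Denominator = 0.0974 × 21.13 × 73.05 × 0.5922 = 89.03
D / 89.03 = 6210 / 89.03 = 69.75
d = 69.75^(1/0.75) = 69.75^1.3333 = 287.1 m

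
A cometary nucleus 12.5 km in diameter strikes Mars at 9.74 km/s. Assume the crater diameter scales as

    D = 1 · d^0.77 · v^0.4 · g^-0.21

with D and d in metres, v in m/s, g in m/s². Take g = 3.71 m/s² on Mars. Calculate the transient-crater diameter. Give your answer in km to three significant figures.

D ≈ 42.7 km

In SI units: d = 12500 m, v = 9740 m/s.
d^0.77 = 12500^0.77 = 1428
v^0.4 = 9740^0.4 = 39.39
g^-0.21 = 3.71^-0.21 = 0.7593
D = 1 × 1428 × 39.39 × 0.7593 = 42710 m
   = 42.71 km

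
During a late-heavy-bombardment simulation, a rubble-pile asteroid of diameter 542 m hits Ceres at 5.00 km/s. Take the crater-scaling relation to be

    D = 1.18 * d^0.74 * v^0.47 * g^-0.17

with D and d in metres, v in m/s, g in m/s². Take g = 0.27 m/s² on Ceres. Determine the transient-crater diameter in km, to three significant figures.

D ≈ 8.52 km

In SI units: v = 5000 m/s.
d^0.74 = 542^0.74 = 105.5
v^0.47 = 5000^0.47 = 54.77
g^-0.17 = 0.27^-0.17 = 1.249
D = 1.18 × 105.5 × 54.77 × 1.249 = 8516 m
   = 8.516 km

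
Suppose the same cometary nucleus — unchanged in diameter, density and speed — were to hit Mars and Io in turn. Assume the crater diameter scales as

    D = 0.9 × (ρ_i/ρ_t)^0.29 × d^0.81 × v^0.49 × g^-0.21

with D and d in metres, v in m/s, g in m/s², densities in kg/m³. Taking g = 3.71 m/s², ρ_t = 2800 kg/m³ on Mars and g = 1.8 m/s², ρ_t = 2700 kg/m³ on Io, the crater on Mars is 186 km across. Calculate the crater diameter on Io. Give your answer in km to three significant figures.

D ≈ 219 km

The impactor-only factors (d, v, ρ_i) cancel in the ratio, leaving D_Io/D_Mars = (g_Io/g_Mars)^-0.21 · (ρ_t,Mars/ρ_t,Io)^0.29.
(1.8/3.71)^-0.21 = 0.4852^-0.21 = 1.164
(2800/2700)^0.29 = 1.037^0.29 = 1.011
Ratio = 1.164 × 1.011 = 1.177
D_Io = 1.177 × 186 km = 219 km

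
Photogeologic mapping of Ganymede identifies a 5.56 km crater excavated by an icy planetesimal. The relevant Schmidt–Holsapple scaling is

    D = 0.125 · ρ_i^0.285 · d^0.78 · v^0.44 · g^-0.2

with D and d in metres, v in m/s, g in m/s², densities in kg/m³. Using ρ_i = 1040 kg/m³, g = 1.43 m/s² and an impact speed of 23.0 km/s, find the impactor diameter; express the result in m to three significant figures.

Rearranging for d: d = [D / (0.125 · 1040^0.285 · 23000^0.44 · 1.43^-0.2)]^(1/0.78).
D = 5560 m.
1040^0.285 = 7.242
23000^0.44 = 83.02
1.43^-0.2 = 0.9310
Denominator = 0.125 × 7.242 × 83.02 × 0.9310 = 69.97
D / 69.97 = 5560 / 69.97 = 79.46
d = 79.46^(1/0.78) = 79.46^1.2821 = 273.0 m

d ≈ 273 m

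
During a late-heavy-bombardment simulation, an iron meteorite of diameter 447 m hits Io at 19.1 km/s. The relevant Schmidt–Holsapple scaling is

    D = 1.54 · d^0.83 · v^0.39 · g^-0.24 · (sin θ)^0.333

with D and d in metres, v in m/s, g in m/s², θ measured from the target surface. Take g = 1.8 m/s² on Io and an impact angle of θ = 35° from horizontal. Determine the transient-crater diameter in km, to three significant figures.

D ≈ 8.23 km

In SI units: v = 19100 m/s.
d^0.83 = 447^0.83 = 158.4
v^0.39 = 19100^0.39 = 46.73
g^-0.24 = 1.8^-0.24 = 0.8684
(sin 35°)^0.333 = 0.5736^0.333 = 0.8310
D = 1.54 × 158.4 × 46.73 × 0.8684 × 0.8310 = 8226 m
   = 8.226 km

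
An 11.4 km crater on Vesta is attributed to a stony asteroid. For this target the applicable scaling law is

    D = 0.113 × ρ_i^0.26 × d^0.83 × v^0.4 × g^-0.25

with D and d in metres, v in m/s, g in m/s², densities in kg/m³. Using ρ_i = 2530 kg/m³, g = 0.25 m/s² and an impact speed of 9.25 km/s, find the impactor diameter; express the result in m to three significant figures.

d ≈ 741 m

Rearranging for d: d = [D / (0.113 · 2530^0.26 · 9250^0.4 · 0.25^-0.25)]^(1/0.83).
D = 11400 m.
2530^0.26 = 7.670
9250^0.4 = 38.59
0.25^-0.25 = 1.414
Denominator = 0.113 × 7.670 × 38.59 × 1.414 = 47.29
D / 47.29 = 11400 / 47.29 = 241.1
d = 241.1^(1/0.83) = 241.1^1.2048 = 741.4 m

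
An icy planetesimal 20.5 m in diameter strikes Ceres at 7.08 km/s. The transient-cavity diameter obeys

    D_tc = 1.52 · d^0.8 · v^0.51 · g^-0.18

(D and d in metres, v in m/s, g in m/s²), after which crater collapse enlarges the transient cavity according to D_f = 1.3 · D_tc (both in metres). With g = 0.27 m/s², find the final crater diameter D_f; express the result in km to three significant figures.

D_f ≈ 2.58 km

v = 7080 m/s.
d^0.8 = 20.5^0.8 = 11.20
v^0.51 = 7080^0.51 = 91.94
g^-0.18 = 0.27^-0.18 = 1.266
D_tc = 1.52 × 11.20 × 91.94 × 1.266 = 1982 m
D_f = 1.3 × 1982 = 2577 m
     = 2.577 km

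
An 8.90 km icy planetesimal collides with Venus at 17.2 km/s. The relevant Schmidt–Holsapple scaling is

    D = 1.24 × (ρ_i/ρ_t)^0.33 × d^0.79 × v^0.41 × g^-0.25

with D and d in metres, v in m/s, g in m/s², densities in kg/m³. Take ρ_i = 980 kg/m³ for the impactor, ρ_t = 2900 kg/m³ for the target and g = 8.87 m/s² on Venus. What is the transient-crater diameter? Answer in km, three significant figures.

D ≈ 36.1 km

In SI units: d = 8900 m, v = 17200 m/s.
(ρ_i/ρ_t)^0.33 = (980/2900)^0.33 = 0.6991
d^0.79 = 8900^0.79 = 1318
v^0.41 = 17200^0.41 = 54.52
g^-0.25 = 8.87^-0.25 = 0.5795
D = 1.24 × 0.6991 × 1318 × 54.52 × 0.5795 = 36098 m
   = 36.10 km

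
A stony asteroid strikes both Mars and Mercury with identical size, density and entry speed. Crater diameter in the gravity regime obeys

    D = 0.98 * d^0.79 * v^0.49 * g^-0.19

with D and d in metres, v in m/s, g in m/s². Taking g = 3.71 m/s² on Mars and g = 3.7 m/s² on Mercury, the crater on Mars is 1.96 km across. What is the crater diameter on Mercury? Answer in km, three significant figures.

D ≈ 1.96 km

All impactor-dependent factors cancel in the ratio, leaving D_Mercury/D_Mars = (g_Mercury/g_Mars)^-0.19.
(3.7/3.71)^-0.19 = 0.9973^-0.19 = 1.001
D_Mercury = 1.001 × 1.96 km = 1.96 km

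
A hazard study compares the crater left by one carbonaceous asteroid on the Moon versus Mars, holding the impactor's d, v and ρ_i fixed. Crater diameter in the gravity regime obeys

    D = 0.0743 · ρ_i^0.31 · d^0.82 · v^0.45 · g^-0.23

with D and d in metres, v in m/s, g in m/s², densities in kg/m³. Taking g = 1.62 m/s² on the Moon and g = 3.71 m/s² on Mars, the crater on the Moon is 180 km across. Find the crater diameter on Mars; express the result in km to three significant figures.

All impactor-dependent factors cancel in the ratio, leaving D_Mars/D_Moon = (g_Mars/g_Moon)^-0.23.
(3.71/1.62)^-0.23 = 2.290^-0.23 = 0.8265
D_Mars = 0.8265 × 180 km = 149 km

D ≈ 149 km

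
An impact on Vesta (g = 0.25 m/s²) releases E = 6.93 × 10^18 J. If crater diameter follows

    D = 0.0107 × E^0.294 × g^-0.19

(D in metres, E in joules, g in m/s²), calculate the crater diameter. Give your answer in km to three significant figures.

D ≈ 4.82 km

E^0.294 = (6.93 × 10^18)^0.294 = 3.461 × 10^5
g^-0.19 = 0.25^-0.19 = 1.301
D = 0.0107 × 3.461 × 10^5 × 1.301 = 4818 m
   = 4.818 km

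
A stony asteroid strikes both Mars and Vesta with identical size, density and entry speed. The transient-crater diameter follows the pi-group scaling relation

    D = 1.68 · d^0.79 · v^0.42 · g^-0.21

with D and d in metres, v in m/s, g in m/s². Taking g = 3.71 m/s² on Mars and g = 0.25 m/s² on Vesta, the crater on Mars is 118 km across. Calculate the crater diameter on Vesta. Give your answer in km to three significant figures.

D ≈ 208 km

All impactor-dependent factors cancel in the ratio, leaving D_Vesta/D_Mars = (g_Vesta/g_Mars)^-0.21.
(0.25/3.71)^-0.21 = 0.06739^-0.21 = 1.762
D_Vesta = 1.762 × 118 km = 208 km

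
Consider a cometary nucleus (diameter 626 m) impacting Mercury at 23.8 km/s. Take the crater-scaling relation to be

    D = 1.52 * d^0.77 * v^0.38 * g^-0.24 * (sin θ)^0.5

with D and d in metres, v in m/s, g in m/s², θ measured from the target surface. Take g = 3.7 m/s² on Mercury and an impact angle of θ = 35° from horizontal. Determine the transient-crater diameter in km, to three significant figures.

D ≈ 5.51 km

In SI units: v = 23800 m/s.
d^0.77 = 626^0.77 = 142.4
v^0.38 = 23800^0.38 = 46.04
g^-0.24 = 3.7^-0.24 = 0.7305
(sin 35°)^0.5 = 0.5736^0.5 = 0.7574
D = 1.52 × 142.4 × 46.04 × 0.7305 × 0.7574 = 5514 m
   = 5.514 km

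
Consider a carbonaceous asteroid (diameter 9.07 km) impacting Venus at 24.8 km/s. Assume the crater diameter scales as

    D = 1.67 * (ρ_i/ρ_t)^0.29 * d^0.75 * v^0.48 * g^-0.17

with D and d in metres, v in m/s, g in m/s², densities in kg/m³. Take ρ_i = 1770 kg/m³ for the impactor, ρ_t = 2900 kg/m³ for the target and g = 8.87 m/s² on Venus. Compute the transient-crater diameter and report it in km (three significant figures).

D ≈ 119 km

In SI units: d = 9070 m, v = 24800 m/s.
(ρ_i/ρ_t)^0.29 = (1770/2900)^0.29 = 0.8666
d^0.75 = 9070^0.75 = 929.4
v^0.48 = 24800^0.48 = 128.6
g^-0.17 = 8.87^-0.17 = 0.6900
D = 1.67 × 0.8666 × 929.4 × 128.6 × 0.6900 = 1.194 × 10^5 m
   = 119.4 km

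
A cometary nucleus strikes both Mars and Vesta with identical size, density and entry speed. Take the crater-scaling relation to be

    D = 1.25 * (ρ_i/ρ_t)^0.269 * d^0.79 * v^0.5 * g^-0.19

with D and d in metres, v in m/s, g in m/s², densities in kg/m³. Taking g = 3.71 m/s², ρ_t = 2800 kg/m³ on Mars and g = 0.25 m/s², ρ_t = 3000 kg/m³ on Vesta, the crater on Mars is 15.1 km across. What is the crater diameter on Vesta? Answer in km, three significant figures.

The impactor-only factors (d, v, ρ_i) cancel in the ratio, leaving D_Vesta/D_Mars = (g_Vesta/g_Mars)^-0.19 · (ρ_t,Mars/ρ_t,Vesta)^0.269.
(0.25/3.71)^-0.19 = 0.06739^-0.19 = 1.669
(2800/3000)^0.269 = 0.9333^0.269 = 0.9816
Ratio = 1.669 × 0.9816 = 1.638
D_Vesta = 1.638 × 15.1 km = 24.7 km

D ≈ 24.7 km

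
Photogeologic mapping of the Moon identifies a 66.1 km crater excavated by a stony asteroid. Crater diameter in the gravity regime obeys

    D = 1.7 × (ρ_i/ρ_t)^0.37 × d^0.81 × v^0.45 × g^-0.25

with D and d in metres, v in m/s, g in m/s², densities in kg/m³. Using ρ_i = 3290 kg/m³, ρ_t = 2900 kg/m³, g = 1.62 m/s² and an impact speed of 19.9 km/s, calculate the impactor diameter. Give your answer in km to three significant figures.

d ≈ 2.08 km

Rearranging for d: d = [D / (1.7 · (3290/2900)^0.37 · 19900^0.45 · 1.62^-0.25)]^(1/0.81).
D = 66100 m.
(3290/2900)^0.37 = 1.048
19900^0.45 = 86.00
1.62^-0.25 = 0.8864
Denominator = 1.7 × 1.048 × 86.00 × 0.8864 = 135.8
D / 135.8 = 66100 / 135.8 = 486.7
d = 486.7^(1/0.81) = 486.7^1.2346 = 2078 m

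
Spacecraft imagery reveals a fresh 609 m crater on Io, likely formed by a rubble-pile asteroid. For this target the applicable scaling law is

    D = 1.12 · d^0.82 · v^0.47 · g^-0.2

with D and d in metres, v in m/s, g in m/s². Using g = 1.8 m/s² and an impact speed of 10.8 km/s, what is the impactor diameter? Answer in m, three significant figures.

d ≈ 12.2 m

Rearranging for d: d = [D / (1.12 · 10800^0.47 · 1.8^-0.2)]^(1/0.82).
10800^0.47 = 78.65
1.8^-0.2 = 0.8891
Denominator = 1.12 × 78.65 × 0.8891 = 78.32
D / 78.32 = 609 / 78.32 = 7.776
d = 7.776^(1/0.82) = 7.776^1.2195 = 12.20 m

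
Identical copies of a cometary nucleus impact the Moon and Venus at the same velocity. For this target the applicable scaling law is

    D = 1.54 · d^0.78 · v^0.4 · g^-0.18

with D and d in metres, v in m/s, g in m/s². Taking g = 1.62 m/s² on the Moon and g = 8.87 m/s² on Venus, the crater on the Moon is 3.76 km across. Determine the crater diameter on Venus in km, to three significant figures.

D ≈ 2.77 km

All impactor-dependent factors cancel in the ratio, leaving D_Venus/D_Moon = (g_Venus/g_Moon)^-0.18.
(8.87/1.62)^-0.18 = 5.475^-0.18 = 0.7364
D_Venus = 0.7364 × 3.76 km = 2.77 km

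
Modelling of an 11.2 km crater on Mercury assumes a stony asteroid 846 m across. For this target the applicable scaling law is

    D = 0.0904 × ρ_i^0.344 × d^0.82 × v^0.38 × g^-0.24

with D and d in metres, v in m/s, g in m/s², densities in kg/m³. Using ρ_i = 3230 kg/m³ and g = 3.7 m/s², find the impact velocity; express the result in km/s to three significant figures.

v ≈ 18.5 km/s

Rearranging for v: v = [D / (0.0904 · 3230^0.344 · 846^0.82 · 3.7^-0.24)]^(1/0.38).
D = 11200 m.
3230^0.344 = 16.11
846^0.82 = 251.4
3.7^-0.24 = 0.7305
Denominator = 0.0904 × 16.11 × 251.4 × 0.7305 = 267.5
D / 267.5 = 11200 / 267.5 = 41.87
v = 41.87^(1/0.38) = 41.87^2.6316 = 18544 m/s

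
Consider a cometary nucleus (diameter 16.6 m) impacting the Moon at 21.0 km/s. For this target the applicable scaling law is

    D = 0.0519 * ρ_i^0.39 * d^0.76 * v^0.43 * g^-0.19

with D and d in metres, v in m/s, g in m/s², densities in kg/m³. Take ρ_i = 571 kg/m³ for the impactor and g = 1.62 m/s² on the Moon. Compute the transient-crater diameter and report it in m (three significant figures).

D ≈ 344 m

In SI units: v = 21000 m/s.
ρ_i^0.39 = 571^0.39 = 11.89
d^0.76 = 16.6^0.76 = 8.458
v^0.43 = 21000^0.43 = 72.20
g^-0.19 = 1.62^-0.19 = 0.9124
D = 0.0519 × 11.89 × 8.458 × 72.20 × 0.9124 = 343.8 m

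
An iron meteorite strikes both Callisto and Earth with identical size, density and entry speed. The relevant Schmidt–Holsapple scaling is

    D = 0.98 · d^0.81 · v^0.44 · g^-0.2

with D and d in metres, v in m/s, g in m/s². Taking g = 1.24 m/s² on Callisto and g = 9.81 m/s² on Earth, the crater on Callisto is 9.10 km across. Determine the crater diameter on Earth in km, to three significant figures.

D ≈ 6.02 km

All impactor-dependent factors cancel in the ratio, leaving D_Earth/D_Callisto = (g_Earth/g_Callisto)^-0.2.
(9.81/1.24)^-0.2 = 7.911^-0.2 = 0.6612
D_Earth = 0.6612 × 9.10 km = 6.02 km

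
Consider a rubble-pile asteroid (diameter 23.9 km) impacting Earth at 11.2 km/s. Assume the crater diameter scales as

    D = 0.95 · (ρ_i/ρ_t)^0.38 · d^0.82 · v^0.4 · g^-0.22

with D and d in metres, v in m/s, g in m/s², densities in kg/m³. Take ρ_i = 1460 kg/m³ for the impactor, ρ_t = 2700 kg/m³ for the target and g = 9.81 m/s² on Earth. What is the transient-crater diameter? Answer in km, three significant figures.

In SI units: d = 23900 m, v = 11200 m/s.
(ρ_i/ρ_t)^0.38 = (1460/2700)^0.38 = 0.7917
d^0.82 = 23900^0.82 = 3893
v^0.4 = 11200^0.4 = 41.66
g^-0.22 = 9.81^-0.22 = 0.6051
D = 0.95 × 0.7917 × 3893 × 41.66 × 0.6051 = 73810 m
   = 73.81 km

D ≈ 73.8 km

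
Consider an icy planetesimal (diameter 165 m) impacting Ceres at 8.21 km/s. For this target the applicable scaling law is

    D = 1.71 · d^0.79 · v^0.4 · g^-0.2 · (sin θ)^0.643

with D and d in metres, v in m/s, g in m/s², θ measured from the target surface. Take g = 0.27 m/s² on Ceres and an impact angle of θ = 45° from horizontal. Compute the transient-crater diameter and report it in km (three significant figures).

In SI units: v = 8210 m/s.
d^0.79 = 165^0.79 = 56.47
v^0.4 = 8210^0.4 = 36.79
g^-0.2 = 0.27^-0.2 = 1.299
(sin 45°)^0.643 = 0.7071^0.643 = 0.8002
D = 1.71 × 56.47 × 36.79 × 1.299 × 0.8002 = 3693 m
   = 3.693 km

D ≈ 3.69 km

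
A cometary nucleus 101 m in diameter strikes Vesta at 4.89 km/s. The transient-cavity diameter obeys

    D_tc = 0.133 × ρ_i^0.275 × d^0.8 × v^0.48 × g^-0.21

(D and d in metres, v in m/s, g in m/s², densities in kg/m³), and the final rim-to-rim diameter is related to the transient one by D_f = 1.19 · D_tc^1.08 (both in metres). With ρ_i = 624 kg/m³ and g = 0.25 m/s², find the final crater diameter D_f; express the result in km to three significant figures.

v = 4890 m/s.
ρ_i^0.275 = 624^0.275 = 5.871
d^0.8 = 101^0.8 = 40.13
v^0.48 = 4890^0.48 = 59.00
g^-0.21 = 0.25^-0.21 = 1.338
D_tc = 0.133 × 5.871 × 40.13 × 59.00 × 1.338 = 2474 m
D_f = 1.19 × (2474)^1.08 = 5501 m
     = 5.501 km

D_f ≈ 5.50 km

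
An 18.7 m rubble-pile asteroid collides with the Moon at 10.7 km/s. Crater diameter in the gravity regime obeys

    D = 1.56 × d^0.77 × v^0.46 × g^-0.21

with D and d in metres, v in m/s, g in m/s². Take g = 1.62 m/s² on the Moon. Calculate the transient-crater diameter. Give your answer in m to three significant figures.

D ≈ 959 m

In SI units: v = 10700 m/s.
d^0.77 = 18.7^0.77 = 9.535
v^0.46 = 10700^0.46 = 71.37
g^-0.21 = 1.62^-0.21 = 0.9037
D = 1.56 × 9.535 × 71.37 × 0.9037 = 959.4 m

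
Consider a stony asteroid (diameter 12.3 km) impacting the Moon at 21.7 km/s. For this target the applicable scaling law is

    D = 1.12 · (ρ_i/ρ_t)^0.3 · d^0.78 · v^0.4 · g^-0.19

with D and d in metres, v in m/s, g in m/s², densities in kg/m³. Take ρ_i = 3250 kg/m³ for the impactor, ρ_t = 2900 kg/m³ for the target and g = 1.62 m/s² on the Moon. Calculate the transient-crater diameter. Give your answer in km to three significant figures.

D ≈ 88.9 km

In SI units: d = 12300 m, v = 21700 m/s.
(ρ_i/ρ_t)^0.3 = (3250/2900)^0.3 = 1.035
d^0.78 = 12300^0.78 = 1549
v^0.4 = 21700^0.4 = 54.27
g^-0.19 = 1.62^-0.19 = 0.9124
D = 1.12 × 1.035 × 1549 × 54.27 × 0.9124 = 88911 m
   = 88.91 km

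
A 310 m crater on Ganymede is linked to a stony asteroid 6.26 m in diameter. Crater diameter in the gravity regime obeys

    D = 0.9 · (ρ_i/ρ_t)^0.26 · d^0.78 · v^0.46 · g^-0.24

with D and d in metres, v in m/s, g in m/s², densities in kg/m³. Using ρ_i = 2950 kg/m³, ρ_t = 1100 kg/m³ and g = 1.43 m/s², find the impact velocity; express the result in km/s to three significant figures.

Rearranging for v: v = [D / (0.9 · (2950/1100)^0.26 · 6.26^0.78 · 1.43^-0.24)]^(1/0.46).
(2950/1100)^0.26 = 1.292
6.26^0.78 = 4.181
1.43^-0.24 = 0.9177
Denominator = 0.9 × 1.292 × 4.181 × 0.9177 = 4.462
D / 4.462 = 310 / 4.462 = 69.48
v = 69.48^(1/0.46) = 69.48^2.1739 = 10093 m/s

v ≈ 10.1 km/s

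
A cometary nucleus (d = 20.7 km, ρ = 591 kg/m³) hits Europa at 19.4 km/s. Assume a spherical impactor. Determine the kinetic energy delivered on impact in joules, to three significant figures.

d = 20700 m; v = 19400 m/s.
Mass m = (π/6) ρ d³ = (π/6) × 591 × (20700)³ = 2.745 × 10^15 kg
E = ½ m v² = 0.5 × 2.745 × 10^15 × (19400)² = 5.166 × 10^23 J

E ≈ 5.17 × 10^23 J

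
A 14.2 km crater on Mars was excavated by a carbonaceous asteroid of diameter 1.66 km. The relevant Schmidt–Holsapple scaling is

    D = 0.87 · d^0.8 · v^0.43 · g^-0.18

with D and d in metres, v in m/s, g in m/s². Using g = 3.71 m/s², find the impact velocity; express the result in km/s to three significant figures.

v ≈ 11.1 km/s

Rearranging for v: v = [D / (0.87 · 1660^0.8 · 3.71^-0.18)]^(1/0.43).
D = 14200 m.
1660^0.8 = 376.8
3.71^-0.18 = 0.7898
Denominator = 0.87 × 376.8 × 0.7898 = 258.9
D / 258.9 = 14200 / 258.9 = 54.85
v = 54.85^(1/0.43) = 54.85^2.3256 = 11082 m/s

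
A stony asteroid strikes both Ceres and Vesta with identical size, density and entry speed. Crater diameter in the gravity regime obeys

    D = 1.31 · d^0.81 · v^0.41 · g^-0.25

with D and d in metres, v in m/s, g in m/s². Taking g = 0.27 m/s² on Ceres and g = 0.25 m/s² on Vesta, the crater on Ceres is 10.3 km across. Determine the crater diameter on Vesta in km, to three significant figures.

D ≈ 10.5 km

All impactor-dependent factors cancel in the ratio, leaving D_Vesta/D_Ceres = (g_Vesta/g_Ceres)^-0.25.
(0.25/0.27)^-0.25 = 0.9259^-0.25 = 1.019
D_Vesta = 1.019 × 10.3 km = 10.5 km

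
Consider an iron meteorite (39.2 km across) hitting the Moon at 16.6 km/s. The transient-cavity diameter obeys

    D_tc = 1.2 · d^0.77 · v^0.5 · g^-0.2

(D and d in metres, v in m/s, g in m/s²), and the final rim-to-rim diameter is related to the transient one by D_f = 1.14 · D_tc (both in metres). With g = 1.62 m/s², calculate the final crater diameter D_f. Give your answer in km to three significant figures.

D_f ≈ 551 km

In SI: d = 39200 m, v = 16600 m/s.
d^0.77 = 39200^0.77 = 3442
v^0.5 = 16600^0.5 = 128.8
g^-0.2 = 1.62^-0.2 = 0.9080
D_tc = 1.2 × 3442 × 128.8 × 0.9080 = 4.831 × 10^5 m
D_f = 1.14 × 4.831 × 10^5 = 5.507 × 10^5 m
     = 550.7 km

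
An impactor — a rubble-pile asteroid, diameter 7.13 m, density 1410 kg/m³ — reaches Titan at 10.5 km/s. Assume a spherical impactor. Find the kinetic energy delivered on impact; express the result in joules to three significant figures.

v = 10500 m/s.
Mass m = (π/6) ρ d³ = (π/6) × 1410 × (7.13)³ = 2.676 × 10^5 kg
E = ½ m v² = 0.5 × 2.676 × 10^5 × (10500)² = 1.475 × 10^13 J

E ≈ 1.48 × 10^13 J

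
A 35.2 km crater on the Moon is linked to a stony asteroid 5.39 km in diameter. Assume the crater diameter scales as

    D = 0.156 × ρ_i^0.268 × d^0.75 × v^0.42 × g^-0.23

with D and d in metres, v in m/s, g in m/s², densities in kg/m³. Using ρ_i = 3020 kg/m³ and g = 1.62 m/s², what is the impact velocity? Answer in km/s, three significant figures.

Rearranging for v: v = [D / (0.156 · 3020^0.268 · 5390^0.75 · 1.62^-0.23)]^(1/0.42).
D = 35200 m.
3020^0.268 = 8.563
5390^0.75 = 629.1
1.62^-0.23 = 0.8950
Denominator = 0.156 × 8.563 × 629.1 × 0.8950 = 752.1
D / 752.1 = 35200 / 752.1 = 46.80
v = 46.80^(1/0.42) = 46.80^2.381 = 9481 m/s

v ≈ 9.48 km/s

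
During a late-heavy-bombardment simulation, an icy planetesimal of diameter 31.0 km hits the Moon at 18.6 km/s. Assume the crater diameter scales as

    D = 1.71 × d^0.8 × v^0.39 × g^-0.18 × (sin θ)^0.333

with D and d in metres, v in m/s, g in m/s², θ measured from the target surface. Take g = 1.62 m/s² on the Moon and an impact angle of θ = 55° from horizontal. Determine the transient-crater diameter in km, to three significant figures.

In SI units: d = 31000 m, v = 18600 m/s.
d^0.8 = 31000^0.8 = 3918
v^0.39 = 18600^0.39 = 46.25
g^-0.18 = 1.62^-0.18 = 0.9168
(sin 55°)^0.333 = 0.8192^0.333 = 0.9357
D = 1.71 × 3918 × 46.25 × 0.9168 × 0.9357 = 2.658 × 10^5 m
   = 265.8 km

D ≈ 266 km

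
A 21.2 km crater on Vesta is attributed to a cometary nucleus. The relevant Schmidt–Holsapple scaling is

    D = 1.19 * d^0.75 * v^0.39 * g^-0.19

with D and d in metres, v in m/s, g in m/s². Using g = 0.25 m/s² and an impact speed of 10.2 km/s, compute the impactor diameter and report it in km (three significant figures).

d ≈ 2.70 km

Rearranging for d: d = [D / (1.19 · 10200^0.39 · 0.25^-0.19)]^(1/0.75).
D = 21200 m.
10200^0.39 = 36.59
0.25^-0.19 = 1.301
Denominator = 1.19 × 36.59 × 1.301 = 56.65
D / 56.65 = 21200 / 56.65 = 374.2
d = 374.2^(1/0.75) = 374.2^1.3333 = 2696 m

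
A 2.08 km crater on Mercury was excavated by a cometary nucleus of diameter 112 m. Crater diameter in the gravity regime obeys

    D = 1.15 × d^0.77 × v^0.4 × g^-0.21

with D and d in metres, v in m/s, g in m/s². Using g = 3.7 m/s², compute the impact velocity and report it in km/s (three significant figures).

Rearranging for v: v = [D / (1.15 · 112^0.77 · 3.7^-0.21)]^(1/0.4).
D = 2080 m.
112^0.77 = 37.84
3.7^-0.21 = 0.7598
Denominator = 1.15 × 37.84 × 0.7598 = 33.06
D / 33.06 = 2080 / 33.06 = 62.92
v = 62.92^(1/0.4) = 62.92^2.5 = 31403 m/s

v ≈ 31.4 km/s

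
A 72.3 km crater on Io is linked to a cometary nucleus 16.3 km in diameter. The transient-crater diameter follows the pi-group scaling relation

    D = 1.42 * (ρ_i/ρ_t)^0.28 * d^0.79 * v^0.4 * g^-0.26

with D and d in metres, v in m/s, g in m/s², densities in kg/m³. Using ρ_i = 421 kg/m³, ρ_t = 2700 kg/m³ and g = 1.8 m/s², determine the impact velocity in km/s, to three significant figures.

v ≈ 15.1 km/s

Rearranging for v: v = [D / (1.42 · (421/2700)^0.28 · 16300^0.79 · 1.8^-0.26)]^(1/0.4).
D = 72300 m.
(421/2700)^0.28 = 0.5943
16300^0.79 = 2126
1.8^-0.26 = 0.8583
Denominator = 1.42 × 0.5943 × 2126 × 0.8583 = 1540
D / 1540 = 72300 / 1540 = 46.95
v = 46.95^(1/0.4) = 46.95^2.5 = 15104 m/s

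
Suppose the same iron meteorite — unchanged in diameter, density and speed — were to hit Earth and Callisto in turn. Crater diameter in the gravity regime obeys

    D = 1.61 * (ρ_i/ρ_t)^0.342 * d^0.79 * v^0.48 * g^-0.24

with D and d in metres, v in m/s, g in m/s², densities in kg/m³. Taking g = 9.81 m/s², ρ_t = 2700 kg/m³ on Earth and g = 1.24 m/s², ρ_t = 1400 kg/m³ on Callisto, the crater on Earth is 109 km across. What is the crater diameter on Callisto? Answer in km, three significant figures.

D ≈ 224 km

The impactor-only factors (d, v, ρ_i) cancel in the ratio, leaving D_Callisto/D_Earth = (g_Callisto/g_Earth)^-0.24 · (ρ_t,Earth/ρ_t,Callisto)^0.342.
(1.24/9.81)^-0.24 = 0.1264^-0.24 = 1.643
(2700/1400)^0.342 = 1.929^0.342 = 1.252
Ratio = 1.643 × 1.252 = 2.057
D_Callisto = 2.057 × 109 km = 224 km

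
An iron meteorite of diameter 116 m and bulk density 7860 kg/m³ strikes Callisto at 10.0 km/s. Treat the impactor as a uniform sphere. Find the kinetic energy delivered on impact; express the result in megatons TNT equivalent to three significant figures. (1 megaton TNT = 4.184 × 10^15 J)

E ≈ 76.8 Mt TNT

v = 10000 m/s.
Mass m = (π/6) ρ d³ = (π/6) × 7860 × (116)³ = 6.424 × 10^9 kg
E = ½ m v² = 0.5 × 6.424 × 10^9 × (10000)² = 3.212 × 10^17 J
   = 3.212 × 10^17 / 4.184×10^15 = 76.77 Mt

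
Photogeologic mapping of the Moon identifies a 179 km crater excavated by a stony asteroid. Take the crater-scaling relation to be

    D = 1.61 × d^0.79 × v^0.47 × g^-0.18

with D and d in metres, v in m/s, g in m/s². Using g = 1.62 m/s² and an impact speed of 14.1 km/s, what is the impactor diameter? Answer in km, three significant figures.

Rearranging for d: d = [D / (1.61 · 14100^0.47 · 1.62^-0.18)]^(1/0.79).
D = 179000 m.
14100^0.47 = 89.15
1.62^-0.18 = 0.9168
Denominator = 1.61 × 89.15 × 0.9168 = 131.6
D / 131.6 = 179000 / 131.6 = 1360
d = 1360^(1/0.79) = 1360^1.2658 = 9256 m

d ≈ 9.26 km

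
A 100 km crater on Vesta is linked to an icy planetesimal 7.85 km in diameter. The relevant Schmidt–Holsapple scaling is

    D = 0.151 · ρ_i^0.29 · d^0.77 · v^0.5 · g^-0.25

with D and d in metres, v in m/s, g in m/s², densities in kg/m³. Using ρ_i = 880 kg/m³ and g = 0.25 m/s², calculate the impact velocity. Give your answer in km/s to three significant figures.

Rearranging for v: v = [D / (0.151 · 880^0.29 · 7850^0.77 · 0.25^-0.25)]^(1/0.5).
D = 100000 m.
880^0.29 = 7.143
7850^0.77 = 997.8
0.25^-0.25 = 1.414
Denominator = 0.151 × 7.143 × 997.8 × 1.414 = 1522
D / 1522 = 100000 / 1522 = 65.70
v = 65.70^(1/0.5) = 65.70^2 = 4316 m/s

v ≈ 4.32 km/s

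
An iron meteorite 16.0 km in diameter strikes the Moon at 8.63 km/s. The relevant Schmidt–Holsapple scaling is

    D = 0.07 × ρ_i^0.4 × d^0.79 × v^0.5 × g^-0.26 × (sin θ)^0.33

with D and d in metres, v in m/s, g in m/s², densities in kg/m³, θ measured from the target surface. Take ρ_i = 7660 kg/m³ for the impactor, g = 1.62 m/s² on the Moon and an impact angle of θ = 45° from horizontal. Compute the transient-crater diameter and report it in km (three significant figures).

D ≈ 384 km

In SI units: d = 16000 m, v = 8630 m/s.
ρ_i^0.4 = 7660^0.4 = 35.78
d^0.79 = 16000^0.79 = 2095
v^0.5 = 8630^0.5 = 92.90
g^-0.26 = 1.62^-0.26 = 0.8821
(sin 45°)^0.33 = 0.7071^0.33 = 0.8919
D = 0.07 × 35.78 × 2095 × 92.90 × 0.8821 × 0.8919 = 3.835 × 10^5 m
   = 383.5 km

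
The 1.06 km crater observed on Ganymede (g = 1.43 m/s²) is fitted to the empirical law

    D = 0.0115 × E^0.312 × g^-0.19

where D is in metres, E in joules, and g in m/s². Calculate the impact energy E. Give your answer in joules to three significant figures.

E ≈ 1.02 × 10^16 J

Rearranging: E = [D / (0.0115 · g^-0.19)]^(1/0.312).
D = 1060 m.
g^-0.19 = 1.43^-0.19 = 0.9343
D / (0.0115 × 0.9343) = 1060 / (0.01074) = 9.870 × 10^4
E = (9.870 × 10^4)^3.2051 = 1.017 × 10^16 J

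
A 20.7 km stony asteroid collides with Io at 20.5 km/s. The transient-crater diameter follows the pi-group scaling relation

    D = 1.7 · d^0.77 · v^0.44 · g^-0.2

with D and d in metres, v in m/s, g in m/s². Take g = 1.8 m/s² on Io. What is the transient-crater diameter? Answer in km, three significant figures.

D ≈ 251 km

In SI units: d = 20700 m, v = 20500 m/s.
d^0.77 = 20700^0.77 = 2105
v^0.44 = 20500^0.44 = 78.92
g^-0.2 = 1.8^-0.2 = 0.8891
D = 1.7 × 2105 × 78.92 × 0.8891 = 2.511 × 10^5 m
   = 251.1 km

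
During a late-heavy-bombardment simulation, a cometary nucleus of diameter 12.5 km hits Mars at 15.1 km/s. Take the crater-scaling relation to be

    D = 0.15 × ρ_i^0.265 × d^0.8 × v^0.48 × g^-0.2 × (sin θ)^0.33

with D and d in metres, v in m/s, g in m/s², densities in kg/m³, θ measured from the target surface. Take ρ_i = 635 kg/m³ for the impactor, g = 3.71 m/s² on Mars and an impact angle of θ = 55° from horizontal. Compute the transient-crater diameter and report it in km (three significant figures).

D ≈ 115 km

In SI units: d = 12500 m, v = 15100 m/s.
ρ_i^0.265 = 635^0.265 = 5.530
d^0.8 = 12500^0.8 = 1895
v^0.48 = 15100^0.48 = 101.4
g^-0.2 = 3.71^-0.2 = 0.7694
(sin 55°)^0.33 = 0.8192^0.33 = 0.9363
D = 0.15 × 5.530 × 1895 × 101.4 × 0.7694 × 0.9363 = 1.148 × 10^5 m
   = 114.8 km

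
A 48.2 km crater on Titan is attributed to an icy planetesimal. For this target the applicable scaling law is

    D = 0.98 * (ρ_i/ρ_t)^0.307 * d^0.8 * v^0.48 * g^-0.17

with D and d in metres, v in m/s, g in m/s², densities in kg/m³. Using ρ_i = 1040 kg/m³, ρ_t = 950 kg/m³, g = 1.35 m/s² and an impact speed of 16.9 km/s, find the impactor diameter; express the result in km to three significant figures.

Rearranging for d: d = [D / (0.98 · (1040/950)^0.307 · 16900^0.48 · 1.35^-0.17)]^(1/0.8).
D = 48200 m.
(1040/950)^0.307 = 1.028
16900^0.48 = 107.0
1.35^-0.17 = 0.9503
Denominator = 0.98 × 1.028 × 107.0 × 0.9503 = 102.4
D / 102.4 = 48200 / 102.4 = 470.7
d = 470.7^(1/0.8) = 470.7^1.25 = 2192 m

d ≈ 2.19 km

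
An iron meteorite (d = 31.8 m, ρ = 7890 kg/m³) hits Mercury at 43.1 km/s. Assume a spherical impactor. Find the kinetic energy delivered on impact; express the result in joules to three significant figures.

v = 43100 m/s.
Mass m = (π/6) ρ d³ = (π/6) × 7890 × (31.8)³ = 1.328 × 10^8 kg
E = ½ m v² = 0.5 × 1.328 × 10^8 × (43100)² = 1.233 × 10^17 J

E ≈ 1.23 × 10^17 J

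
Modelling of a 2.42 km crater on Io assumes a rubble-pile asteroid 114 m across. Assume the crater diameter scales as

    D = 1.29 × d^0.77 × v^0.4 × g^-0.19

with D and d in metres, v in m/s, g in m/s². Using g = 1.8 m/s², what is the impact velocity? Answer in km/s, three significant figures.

v ≈ 22.1 km/s

Rearranging for v: v = [D / (1.29 · 114^0.77 · 1.8^-0.19)]^(1/0.4).
D = 2420 m.
114^0.77 = 38.35
1.8^-0.19 = 0.8943
Denominator = 1.29 × 38.35 × 0.8943 = 44.24
D / 44.24 = 2420 / 44.24 = 54.70
v = 54.70^(1/0.4) = 54.70^2.5 = 22129 m/s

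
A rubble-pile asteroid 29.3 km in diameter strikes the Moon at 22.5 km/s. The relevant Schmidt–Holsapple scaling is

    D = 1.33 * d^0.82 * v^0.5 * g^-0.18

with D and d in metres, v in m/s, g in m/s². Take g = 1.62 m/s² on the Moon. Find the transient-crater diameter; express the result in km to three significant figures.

D ≈ 842 km

In SI units: d = 29300 m, v = 22500 m/s.
d^0.82 = 29300^0.82 = 4601
v^0.5 = 22500^0.5 = 150.0
g^-0.18 = 1.62^-0.18 = 0.9168
D = 1.33 × 4601 × 150.0 × 0.9168 = 8.415 × 10^5 m
   = 841.5 km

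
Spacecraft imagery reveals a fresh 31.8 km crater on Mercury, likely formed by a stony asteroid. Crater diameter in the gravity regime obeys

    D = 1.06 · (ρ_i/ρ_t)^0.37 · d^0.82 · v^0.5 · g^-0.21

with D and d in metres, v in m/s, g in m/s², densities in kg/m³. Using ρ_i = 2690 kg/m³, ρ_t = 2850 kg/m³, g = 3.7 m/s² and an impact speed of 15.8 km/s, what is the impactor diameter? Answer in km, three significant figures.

d ≈ 1.14 km

Rearranging for d: d = [D / (1.06 · (2690/2850)^0.37 · 15800^0.5 · 3.7^-0.21)]^(1/0.82).
D = 31800 m.
(2690/2850)^0.37 = 0.9788
15800^0.5 = 125.7
3.7^-0.21 = 0.7598
Denominator = 1.06 × 0.9788 × 125.7 × 0.7598 = 99.09
D / 99.09 = 31800 / 99.09 = 320.9
d = 320.9^(1/0.82) = 320.9^1.2195 = 1139 m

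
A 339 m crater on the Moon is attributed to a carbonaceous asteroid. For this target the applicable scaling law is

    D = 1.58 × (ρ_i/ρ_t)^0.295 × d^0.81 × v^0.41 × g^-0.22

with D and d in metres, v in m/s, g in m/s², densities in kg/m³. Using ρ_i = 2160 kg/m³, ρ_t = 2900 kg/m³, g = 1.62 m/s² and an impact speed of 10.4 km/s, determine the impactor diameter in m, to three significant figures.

d ≈ 8.88 m

Rearranging for d: d = [D / (1.58 · (2160/2900)^0.295 · 10400^0.41 · 1.62^-0.22)]^(1/0.81).
(2160/2900)^0.295 = 0.9168
10400^0.41 = 44.36
1.62^-0.22 = 0.8993
Denominator = 1.58 × 0.9168 × 44.36 × 0.8993 = 57.79
D / 57.79 = 339 / 57.79 = 5.866
d = 5.866^(1/0.81) = 5.866^1.2346 = 8.884 m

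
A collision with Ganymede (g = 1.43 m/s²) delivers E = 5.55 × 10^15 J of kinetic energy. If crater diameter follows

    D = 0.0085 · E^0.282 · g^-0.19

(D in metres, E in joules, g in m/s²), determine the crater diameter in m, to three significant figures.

E^0.282 = (5.55 × 10^15)^0.282 = 2.754 × 10^4
g^-0.19 = 1.43^-0.19 = 0.9343
D = 0.0085 × 2.754 × 10^4 × 0.9343 = 218.7 m

D ≈ 219 m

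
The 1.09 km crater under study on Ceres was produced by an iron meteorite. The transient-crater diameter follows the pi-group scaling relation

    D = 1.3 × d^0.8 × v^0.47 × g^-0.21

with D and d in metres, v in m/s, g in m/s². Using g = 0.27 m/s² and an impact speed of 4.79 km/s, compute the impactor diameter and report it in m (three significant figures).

Rearranging for d: d = [D / (1.3 · 4790^0.47 · 0.27^-0.21)]^(1/0.8).
D = 1090 m.
4790^0.47 = 53.67
0.27^-0.21 = 1.316
Denominator = 1.3 × 53.67 × 1.316 = 91.82
D / 91.82 = 1090 / 91.82 = 11.87
d = 11.87^(1/0.8) = 11.87^1.25 = 22.03 m

d ≈ 22.0 m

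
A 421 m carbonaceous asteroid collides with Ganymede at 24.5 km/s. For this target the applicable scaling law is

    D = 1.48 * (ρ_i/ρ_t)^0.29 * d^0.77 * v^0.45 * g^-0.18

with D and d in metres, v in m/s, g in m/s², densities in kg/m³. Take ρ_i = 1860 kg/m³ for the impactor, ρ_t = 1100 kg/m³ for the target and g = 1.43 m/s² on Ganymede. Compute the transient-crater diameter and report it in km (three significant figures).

In SI units: v = 24500 m/s.
(ρ_i/ρ_t)^0.29 = (1860/1100)^0.29 = 1.165
d^0.77 = 421^0.77 = 104.9
v^0.45 = 24500^0.45 = 94.43
g^-0.18 = 1.43^-0.18 = 0.9376
D = 1.48 × 1.165 × 104.9 × 94.43 × 0.9376 = 16014 m
   = 16.01 km

D ≈ 16.0 km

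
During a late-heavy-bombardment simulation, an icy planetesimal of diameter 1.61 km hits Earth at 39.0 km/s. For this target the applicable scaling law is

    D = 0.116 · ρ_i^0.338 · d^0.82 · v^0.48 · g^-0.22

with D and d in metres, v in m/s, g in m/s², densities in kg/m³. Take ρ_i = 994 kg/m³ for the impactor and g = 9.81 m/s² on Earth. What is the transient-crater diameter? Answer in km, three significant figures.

D ≈ 49.3 km

In SI units: d = 1610 m, v = 39000 m/s.
ρ_i^0.338 = 994^0.338 = 10.31
d^0.82 = 1610^0.82 = 426.2
v^0.48 = 39000^0.48 = 159.8
g^-0.22 = 9.81^-0.22 = 0.6051
D = 0.116 × 10.31 × 426.2 × 159.8 × 0.6051 = 49287 m
   = 49.29 km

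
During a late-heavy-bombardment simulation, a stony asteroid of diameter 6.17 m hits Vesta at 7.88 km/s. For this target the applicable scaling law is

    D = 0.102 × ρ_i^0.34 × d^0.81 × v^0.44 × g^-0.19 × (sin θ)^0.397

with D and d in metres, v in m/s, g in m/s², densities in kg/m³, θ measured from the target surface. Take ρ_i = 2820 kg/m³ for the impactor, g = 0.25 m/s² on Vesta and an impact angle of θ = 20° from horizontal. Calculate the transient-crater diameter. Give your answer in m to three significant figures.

In SI units: v = 7880 m/s.
ρ_i^0.34 = 2820^0.34 = 14.90
d^0.81 = 6.17^0.81 = 4.366
v^0.44 = 7880^0.44 = 51.82
g^-0.19 = 0.25^-0.19 = 1.301
(sin 20°)^0.397 = 0.3420^0.397 = 0.6531
D = 0.102 × 14.90 × 4.366 × 51.82 × 1.301 × 0.6531 = 292.2 m

D ≈ 292 m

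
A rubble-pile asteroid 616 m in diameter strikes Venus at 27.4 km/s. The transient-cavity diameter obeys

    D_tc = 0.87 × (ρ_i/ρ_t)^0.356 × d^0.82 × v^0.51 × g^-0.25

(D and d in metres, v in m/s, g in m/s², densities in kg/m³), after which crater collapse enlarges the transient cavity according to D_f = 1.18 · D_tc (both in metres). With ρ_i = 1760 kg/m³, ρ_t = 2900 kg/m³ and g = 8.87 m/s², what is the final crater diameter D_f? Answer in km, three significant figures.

v = 27400 m/s.
(ρ_i/ρ_t)^0.356 = (1760/2900)^0.356 = 0.8371
d^0.82 = 616^0.82 = 193.8
v^0.51 = 27400^0.51 = 183.3
g^-0.25 = 8.87^-0.25 = 0.5795
D_tc = 0.87 × 0.8371 × 193.8 × 183.3 × 0.5795 = 14990 m
D_f = 1.18 × 14990 = 17688 m
     = 17.69 km

D_f ≈ 17.7 km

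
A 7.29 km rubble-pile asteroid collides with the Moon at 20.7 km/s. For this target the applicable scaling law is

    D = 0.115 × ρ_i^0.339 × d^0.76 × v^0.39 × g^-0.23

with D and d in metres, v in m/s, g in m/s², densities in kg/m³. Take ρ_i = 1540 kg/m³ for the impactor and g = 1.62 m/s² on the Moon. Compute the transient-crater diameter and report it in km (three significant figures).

D ≈ 51.5 km

In SI units: d = 7290 m, v = 20700 m/s.
ρ_i^0.339 = 1540^0.339 = 12.04
d^0.76 = 7290^0.76 = 862.3
v^0.39 = 20700^0.39 = 48.22
g^-0.23 = 1.62^-0.23 = 0.8950
D = 0.115 × 12.04 × 862.3 × 48.22 × 0.8950 = 51527 m
   = 51.53 km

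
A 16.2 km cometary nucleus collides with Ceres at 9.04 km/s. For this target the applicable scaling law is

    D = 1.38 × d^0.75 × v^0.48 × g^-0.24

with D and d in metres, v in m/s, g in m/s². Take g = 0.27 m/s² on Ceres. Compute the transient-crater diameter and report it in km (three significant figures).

In SI units: d = 16200 m, v = 9040 m/s.
d^0.75 = 16200^0.75 = 1436
v^0.48 = 9040^0.48 = 79.24
g^-0.24 = 0.27^-0.24 = 1.369
D = 1.38 × 1436 × 79.24 × 1.369 = 2.150 × 10^5 m
   = 215.0 km

D ≈ 215 km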